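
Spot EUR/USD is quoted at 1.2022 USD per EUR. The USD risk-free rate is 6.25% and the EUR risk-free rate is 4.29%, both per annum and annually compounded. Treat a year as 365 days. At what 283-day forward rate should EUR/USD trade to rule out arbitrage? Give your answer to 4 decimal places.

1.2197

By covered interest parity, F = S · (1+r_USD)^T / (1+r_EUR)^T
= 1.2022 × 1.048127 / 1.033105 = 1.2022 × 1.014541
F = 1.2197 USD per EUR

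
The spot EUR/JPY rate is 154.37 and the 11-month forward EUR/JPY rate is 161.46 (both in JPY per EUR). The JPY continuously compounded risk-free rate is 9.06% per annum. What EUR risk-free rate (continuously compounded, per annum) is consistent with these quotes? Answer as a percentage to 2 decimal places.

4.16%

F = S·e^((r_JPY − r_EUR)T) ⇒ r_EUR = r_JPY − ln(F/S)/T
ln(161.46/154.37) = 0.044905; /(11/12) = 0.048987
r_EUR = 0.0906 − 0.048987 = 0.041613
r_EUR = 4.16%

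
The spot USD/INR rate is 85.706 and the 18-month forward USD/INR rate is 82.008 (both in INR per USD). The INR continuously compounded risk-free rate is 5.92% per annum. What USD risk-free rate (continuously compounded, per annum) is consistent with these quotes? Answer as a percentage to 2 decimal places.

8.86%

F = S·e^((r_INR − r_USD)T) ⇒ r_USD = r_INR − ln(F/S)/T
ln(82.008/85.706) = -0.044106; /(18/12) = -0.029404
r_USD = 0.0592 + 0.029404 = 0.088604
r_USD = 8.86%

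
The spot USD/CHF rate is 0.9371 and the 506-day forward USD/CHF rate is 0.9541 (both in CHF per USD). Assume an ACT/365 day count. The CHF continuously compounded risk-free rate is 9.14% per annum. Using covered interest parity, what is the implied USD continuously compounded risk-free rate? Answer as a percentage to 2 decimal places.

7.84%

F = S·e^((r_CHF − r_USD)T) ⇒ r_USD = r_CHF − ln(F/S)/T
ln(0.9541/0.9371) = 0.017978; /(506/365) = 0.012968
r_USD = 0.0914 − 0.012968 = 0.078432
r_USD = 7.84%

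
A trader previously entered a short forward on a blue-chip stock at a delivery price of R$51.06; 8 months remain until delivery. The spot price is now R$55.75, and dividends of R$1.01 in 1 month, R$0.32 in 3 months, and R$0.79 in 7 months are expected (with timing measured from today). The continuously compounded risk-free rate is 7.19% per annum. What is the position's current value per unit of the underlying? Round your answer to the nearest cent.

-R$5.00

PV(remaining dividends) I = 1.01·e^(−0.0719·1/12) + 0.32·e^(−0.0719·3/12) + 0.79·e^(−0.0719·7/12) = 2.0758
Current forward F = (S − I)·e^(rT) = (55.75 − 2.0758)·e^(0.0719·8/12) = 53.6742 × 1.049101 = 56.3097
Value (long) = (F − K)·e^(−rT) = (56.3097 − 51.06) × 0.953197 = 5.0040
Short position value = −(long value) = -R$5.00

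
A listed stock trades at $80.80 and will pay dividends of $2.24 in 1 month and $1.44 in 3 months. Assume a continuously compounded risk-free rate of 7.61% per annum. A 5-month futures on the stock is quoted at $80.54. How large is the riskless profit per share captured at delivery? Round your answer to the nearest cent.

PV(dividends) I = 2.24·e^(−0.0761·1/12) + 1.44·e^(−0.0761·3/12) = 3.6387
Fair futures F* = (S − I)·e^(rT) = (80.80 − 3.6387)·e^0.031708 = 77.1613 × 1.032216 = 79.6471
Market $80.54 > fair 79.6471: forward overpriced → cash-and-carry (borrow at r, buy the stock and collect the dividends, short the forward).
Profit at T = |F_mkt − F*| = |80.54 − 79.6471| = $0.89 per share

$0.89 per share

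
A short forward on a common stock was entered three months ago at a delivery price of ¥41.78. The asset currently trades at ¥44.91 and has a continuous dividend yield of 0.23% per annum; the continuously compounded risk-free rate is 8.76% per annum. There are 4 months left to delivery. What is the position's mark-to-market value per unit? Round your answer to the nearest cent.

-¥4.30

Current fair forward for the remaining 4 months: F = S·e^((r − q)·T), (r − q) = 0.0876 − 0.0023 = 0.0853
F = 44.91 · e^(0.0853 × 4/12) = 44.91 × 1.028841 = 46.2052
Value of long forward = (F − K)·e^(−rT) = (46.2052 − 41.78) · e^(−0.0876·4/12)
= 4.4252 × 0.971222 = 4.30
Short position value = −(long value) = -¥4.30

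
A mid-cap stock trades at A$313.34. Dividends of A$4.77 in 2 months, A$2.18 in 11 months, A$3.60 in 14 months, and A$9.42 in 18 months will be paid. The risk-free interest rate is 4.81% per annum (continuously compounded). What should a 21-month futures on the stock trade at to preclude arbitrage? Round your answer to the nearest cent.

A$320.20

PV(dividends) I = 4.77·e^(−0.0481·2/12) + 2.18·e^(−0.0481·11/12) + 3.60·e^(−0.0481·14/12) + 9.42·e^(−0.0481·18/12)
I = 4.7319 + 2.0860 + 3.4035 + 8.7643 = 18.9857
F = (S − I)·e^(rT) = (313.34 − 18.9857) · e^(0.0481·21/12)
= 294.3543 · e^0.084175 = 294.3543 × 1.087819 = A$320.20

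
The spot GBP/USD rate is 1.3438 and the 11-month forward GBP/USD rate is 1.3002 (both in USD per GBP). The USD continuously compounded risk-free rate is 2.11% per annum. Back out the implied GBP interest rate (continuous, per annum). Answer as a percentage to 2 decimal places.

5.71%

F = S·e^((r_USD − r_GBP)T) ⇒ r_GBP = r_USD − ln(F/S)/T
ln(1.3002/1.3438) = -0.032983; /(11/12) = -0.035981
r_GBP = 0.0211 + 0.035981 = 0.057081
r_GBP = 5.71%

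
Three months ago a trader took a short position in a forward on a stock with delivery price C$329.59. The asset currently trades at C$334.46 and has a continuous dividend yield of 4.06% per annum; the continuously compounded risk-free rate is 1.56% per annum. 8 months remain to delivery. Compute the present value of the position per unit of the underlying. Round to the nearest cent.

Current fair forward for the remaining 8 months: F = S·e^((r − q)·T), (r − q) = 0.0156 − 0.0406 = -0.0250
F = 334.46 · e^(-0.0250 × 8/12) = 334.46 × 0.983471 = 328.9317
Value of long forward = (F − K)·e^(−rT) = (328.9317 − 329.59) · e^(−0.0156·8/12)
= -0.6583 × 0.989654 = -0.65
Short position value = −(long value) = C$0.65

C$0.65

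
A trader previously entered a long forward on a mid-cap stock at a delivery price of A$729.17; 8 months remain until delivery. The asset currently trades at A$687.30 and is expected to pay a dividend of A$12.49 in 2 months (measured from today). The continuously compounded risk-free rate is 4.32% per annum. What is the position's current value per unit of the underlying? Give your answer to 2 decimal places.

-A$33.57

PV(remaining dividends) I = 12.49·e^(−0.0432·2/12) = 12.4004
Current forward F = (S − I)·e^(rT) = (687.30 − 12.4004)·e^(0.0432·8/12) = 674.8996 × 1.029219 = 694.6195
Value (long) = (F − K)·e^(−rT) = (694.6195 − 729.17) × 0.971611 = -33.5696
Value = -A$33.57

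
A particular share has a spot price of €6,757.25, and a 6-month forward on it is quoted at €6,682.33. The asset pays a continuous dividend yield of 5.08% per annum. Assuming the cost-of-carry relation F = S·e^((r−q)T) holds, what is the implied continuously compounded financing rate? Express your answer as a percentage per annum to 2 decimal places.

From F = S·e^((r−q)T): (r − q) = ln(F/S)/T
ln(6682.33/6757.25) = ln(0.988913) = -0.011149
(r − q) = -0.011149 / (6/12) = -0.022298
r = ln(F/S)/T + q = -0.022298 + 0.0508 = 0.028502
r = 2.85%

2.85%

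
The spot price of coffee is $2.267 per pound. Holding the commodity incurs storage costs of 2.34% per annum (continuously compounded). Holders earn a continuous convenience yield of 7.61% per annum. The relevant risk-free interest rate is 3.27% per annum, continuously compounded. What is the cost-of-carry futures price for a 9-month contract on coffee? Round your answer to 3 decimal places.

Net carry = r + u − y = 0.0327 + 0.0234 − 0.0761 = -0.0200
F = S·e^((r+u−y)T) = 2.267 · e^(-0.0200 × 9/12) = 2.267 · e^-0.015000
= 2.267 × 0.985112 = $2.233 per pound

$2.233 per pound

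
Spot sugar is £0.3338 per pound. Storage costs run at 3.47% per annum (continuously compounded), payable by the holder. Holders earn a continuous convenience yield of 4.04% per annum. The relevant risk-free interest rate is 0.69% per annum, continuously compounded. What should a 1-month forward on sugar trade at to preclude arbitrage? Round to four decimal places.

£0.3338 per pound

Net carry = r + u − y = 0.0069 + 0.0347 − 0.0404 = 0.0012
F = S·e^((r+u−y)T) = 0.3338 · e^(0.0012 × 1/12) = 0.3338 · e^0.000100
= 0.3338 × 1.000100 = £0.3338 per pound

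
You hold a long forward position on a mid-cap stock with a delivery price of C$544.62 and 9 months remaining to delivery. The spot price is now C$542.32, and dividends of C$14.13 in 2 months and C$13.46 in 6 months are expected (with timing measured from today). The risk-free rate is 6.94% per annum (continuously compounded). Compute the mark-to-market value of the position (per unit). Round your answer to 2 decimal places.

-C$1.65

PV(remaining dividends) I = 14.13·e^(−0.0694·2/12) + 13.46·e^(−0.0694·6/12) = 26.9685
Current forward F = (S − I)·e^(rT) = (542.32 − 26.9685)·e^(0.0694·9/12) = 515.3515 × 1.053428 = 542.8857
Value (long) = (F − K)·e^(−rT) = (542.8857 − 544.62) × 0.949281 = -1.6463
Value = -C$1.65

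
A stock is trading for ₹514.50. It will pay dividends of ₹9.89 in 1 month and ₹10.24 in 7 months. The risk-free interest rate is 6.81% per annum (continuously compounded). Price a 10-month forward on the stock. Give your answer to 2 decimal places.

₹523.72

PV(dividends) I = 9.89·e^(−0.0681·1/12) + 10.24·e^(−0.0681·7/12)
I = 9.8340 + 9.8412 = 19.6752
F = (S − I)·e^(rT) = (514.50 − 19.6752) · e^(0.0681·10/12)
= 494.8248 · e^0.056750 = 494.8248 × 1.058391 = ₹523.72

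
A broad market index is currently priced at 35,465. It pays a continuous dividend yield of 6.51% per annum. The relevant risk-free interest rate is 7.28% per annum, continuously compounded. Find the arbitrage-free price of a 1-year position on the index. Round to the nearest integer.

F = S·e^((r − q)T) = 35465 · e^((0.0728 − 0.0651) × 12/12)
= 35465 · e^0.007700 = 35465 × 1.007730
F = 35,739

35,739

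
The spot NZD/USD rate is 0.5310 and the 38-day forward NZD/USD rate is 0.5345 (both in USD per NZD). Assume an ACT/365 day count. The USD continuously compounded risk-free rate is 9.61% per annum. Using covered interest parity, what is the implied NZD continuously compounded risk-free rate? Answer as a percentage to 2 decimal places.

3.30%

F = S·e^((r_USD − r_NZD)T) ⇒ r_NZD = r_USD − ln(F/S)/T
ln(0.5345/0.5310) = 0.006570; /(38/365) = 0.063107
r_NZD = 0.0961 − 0.063107 = 0.032993
r_NZD = 3.30%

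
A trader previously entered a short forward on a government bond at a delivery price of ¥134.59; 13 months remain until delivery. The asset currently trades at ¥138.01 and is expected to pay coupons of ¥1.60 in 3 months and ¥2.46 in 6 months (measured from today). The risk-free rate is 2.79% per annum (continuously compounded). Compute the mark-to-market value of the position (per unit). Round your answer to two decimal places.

PV(remaining coupons) I = 1.60·e^(−0.0279·3/12) + 2.46·e^(−0.0279·6/12) = 4.0148
Current forward F = (S − I)·e^(rT) = (138.01 − 4.0148)·e^(0.0279·13/12) = 133.9952 × 1.030686 = 138.1070
Value (long) = (F − K)·e^(−rT) = (138.1070 − 134.59) × 0.970227 = 3.4123
Short position value = −(long value) = -¥3.41

-¥3.41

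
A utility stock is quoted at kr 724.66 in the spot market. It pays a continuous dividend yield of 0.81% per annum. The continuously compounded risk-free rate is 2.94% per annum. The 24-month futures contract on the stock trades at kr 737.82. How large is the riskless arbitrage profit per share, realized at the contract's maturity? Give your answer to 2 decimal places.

Fair futures: F* = S·e^(carry·T), with carry = (r − q) = 0.0294 − 0.0081 = 0.0213
F* = 724.66 · e^(0.0213 × 24/12) = 724.66 · e^0.042600 = 724.66 × 1.043520 = kr 756.1972
Market kr 737.82 < fair kr 756.1972: forward underpriced → reverse cash-and-carry (short spot, go long the forward).
At maturity, profit = |F_mkt − F*| = |737.82 − 756.1972| = kr 18.38 per share

kr 18.38 per share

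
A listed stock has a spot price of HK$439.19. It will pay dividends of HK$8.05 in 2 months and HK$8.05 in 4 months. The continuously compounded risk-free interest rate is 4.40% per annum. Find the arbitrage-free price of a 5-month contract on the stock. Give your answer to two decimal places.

HK$431.10

PV(dividends) I = 8.05·e^(−0.0440·2/12) + 8.05·e^(−0.0440·4/12)
I = 7.9912 + 7.9328 = 15.9240
F = (S − I)·e^(rT) = (439.19 − 15.9240) · e^(0.0440·5/12)
= 423.2660 · e^0.018333 = 423.2660 × 1.018502 = HK$431.10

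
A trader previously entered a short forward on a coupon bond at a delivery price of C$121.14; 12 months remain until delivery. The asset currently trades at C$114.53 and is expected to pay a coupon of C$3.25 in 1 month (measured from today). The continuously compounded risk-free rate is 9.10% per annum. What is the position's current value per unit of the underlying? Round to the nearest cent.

PV(remaining coupons) I = 3.25·e^(−0.0910·1/12) = 3.2254
Current forward F = (S − I)·e^(rT) = (114.53 − 3.2254)·e^(0.0910·12/12) = 111.3046 × 1.095269 = 121.9085
Value (long) = (F − K)·e^(−rT) = (121.9085 − 121.14) × 0.913018 = 0.7017
Short position value = −(long value) = -C$0.70

-C$0.70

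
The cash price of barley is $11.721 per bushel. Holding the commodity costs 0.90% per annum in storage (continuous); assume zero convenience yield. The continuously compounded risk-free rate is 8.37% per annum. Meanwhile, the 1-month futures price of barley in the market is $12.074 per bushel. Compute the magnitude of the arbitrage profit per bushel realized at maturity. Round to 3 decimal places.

$0.262 per bushel

Fair futures: F* = S·e^(carry·T), with carry = (r + u) = 0.0837 + 0.0090 = 0.0927
F* = 11.721 · e^(0.0927 × 1/12) = 11.721 · e^0.007725 = 11.721 × 1.007755 = $11.8119
Market $12.074 > fair $11.8119: forward overpriced → cash-and-carry (buy spot, short the forward).
At maturity, profit = |F_mkt − F*| = |12.074 − 11.8119| = $0.262 per bushel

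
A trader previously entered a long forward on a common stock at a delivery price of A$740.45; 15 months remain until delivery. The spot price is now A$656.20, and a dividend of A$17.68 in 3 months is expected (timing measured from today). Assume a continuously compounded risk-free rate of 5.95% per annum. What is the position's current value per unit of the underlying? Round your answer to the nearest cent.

PV(remaining dividends) I = 17.68·e^(−0.0595·3/12) = 17.4190
Current forward F = (S − I)·e^(rT) = (656.20 − 17.4190)·e^(0.0595·15/12) = 638.7810 × 1.077211 = 688.1019
Value (long) = (F − K)·e^(−rT) = (688.1019 − 740.45) × 0.928324 = -48.5960
Value = -A$48.60

-A$48.60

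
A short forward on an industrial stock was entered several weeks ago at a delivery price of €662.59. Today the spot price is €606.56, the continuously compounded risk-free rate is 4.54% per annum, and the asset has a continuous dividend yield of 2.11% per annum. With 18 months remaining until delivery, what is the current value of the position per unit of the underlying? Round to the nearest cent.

Current fair forward for the remaining 18 months: F = S·e^((r − q)·T), (r − q) = 0.0454 − 0.0211 = 0.0243
F = 606.56 · e^(0.0243 × 18/12) = 606.56 × 1.037122 = 629.0767
Value of long forward = (F − K)·e^(−rT) = (629.0767 − 662.59) · e^(−0.0454·18/12)
= -33.5133 × 0.934167 = -31.31
Short position value = −(long value) = €31.31

€31.31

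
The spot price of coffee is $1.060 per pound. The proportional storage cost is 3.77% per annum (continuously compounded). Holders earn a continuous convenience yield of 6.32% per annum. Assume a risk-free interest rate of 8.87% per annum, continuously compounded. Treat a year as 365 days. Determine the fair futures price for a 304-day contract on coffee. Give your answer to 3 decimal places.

$1.117 per pound

Net carry = r + u − y = 0.0887 + 0.0377 − 0.0632 = 0.0632
F = S·e^((r+u−y)T) = 1.060 · e^(0.0632 × 304/365) = 1.060 · e^0.052638
= 1.060 × 1.054048 = $1.117 per pound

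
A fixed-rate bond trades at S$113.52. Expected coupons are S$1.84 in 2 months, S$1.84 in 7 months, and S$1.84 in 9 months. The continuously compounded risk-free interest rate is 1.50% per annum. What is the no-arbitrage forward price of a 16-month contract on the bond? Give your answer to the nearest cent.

S$110.22

PV(coupons) I = 1.84·e^(−0.0150·2/12) + 1.84·e^(−0.0150·7/12) + 1.84·e^(−0.0150·9/12)
I = 1.8354 + 1.8240 + 1.8194 = 5.4788
F = (S − I)·e^(rT) = (113.52 − 5.4788) · e^(0.0150·16/12)
= 108.0412 · e^0.020000 = 108.0412 × 1.020201 = S$110.22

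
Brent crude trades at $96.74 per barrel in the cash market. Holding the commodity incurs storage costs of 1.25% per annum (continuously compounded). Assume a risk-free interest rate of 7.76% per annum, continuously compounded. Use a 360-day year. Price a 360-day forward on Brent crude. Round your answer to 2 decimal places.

$105.86 per barrel

Net carry = r + u − y = 0.0776 + 0.0125 − 0.0000 = 0.0901
F = S·e^((r+u−y)T) = 96.74 · e^(0.0901 × 360/360) = 96.74 · e^0.090100
= 96.74 × 1.094284 = $105.86 per barrel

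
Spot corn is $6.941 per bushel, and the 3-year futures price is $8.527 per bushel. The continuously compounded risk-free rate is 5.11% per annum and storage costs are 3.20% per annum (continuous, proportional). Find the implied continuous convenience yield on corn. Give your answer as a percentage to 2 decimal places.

F = S·e^((r+u−y)T) ⇒ (r+u−y) = ln(F/S)/T
ln(8.527/6.941) = 0.205792; /T ⇒ 0.068597
y = r + u − ln(F/S)/T = 0.0511 + 0.0320 − 0.068597 = 0.014503
y = 1.45%

1.45%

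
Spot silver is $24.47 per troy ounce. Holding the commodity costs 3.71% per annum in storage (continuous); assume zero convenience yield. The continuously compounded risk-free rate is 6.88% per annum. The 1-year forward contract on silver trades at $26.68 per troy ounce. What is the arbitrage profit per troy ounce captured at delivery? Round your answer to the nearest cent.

$0.52 per troy ounce

Fair forward: F* = S·e^(carry·T), with carry = (r + u) = 0.0688 + 0.0371 = 0.1059
F* = 24.47 · e^(0.1059 × 1) = 24.47 · e^0.105900 = 24.47 × 1.111711 = $27.2036
Market $26.68 < fair $27.2036: forward underpriced → reverse cash-and-carry (short spot, go long the forward).
At maturity, profit = |F_mkt − F*| = |26.68 − 27.2036| = $0.52 per troy ounce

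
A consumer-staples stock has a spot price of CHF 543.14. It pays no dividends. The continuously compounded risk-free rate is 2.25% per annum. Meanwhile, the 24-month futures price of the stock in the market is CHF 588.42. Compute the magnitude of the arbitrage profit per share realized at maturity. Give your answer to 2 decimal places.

CHF 20.28 per share

Fair futures: F* = S·e^(carry·T), with carry = r = 0.0225
F* = 543.14 · e^(0.0225 × 24/12) = 543.14 · e^0.045000 = 543.14 × 1.046028 = CHF 568.1396
Market CHF 588.42 > fair CHF 568.1396: forward overpriced → cash-and-carry (buy spot, short the forward).
At maturity, profit = |F_mkt − F*| = |588.42 − 568.1396| = CHF 20.28 per share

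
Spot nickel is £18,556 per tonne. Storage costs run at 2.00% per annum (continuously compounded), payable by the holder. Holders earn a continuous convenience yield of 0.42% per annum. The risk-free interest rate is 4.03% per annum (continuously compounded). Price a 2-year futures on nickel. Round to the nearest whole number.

£20,759 per tonne

Net carry = r + u − y = 0.0403 + 0.0200 − 0.0042 = 0.0561
F = S·e^((r+u−y)T) = 18556 · e^(0.0561 × 2) = 18556 · e^0.112200
= 18556 × 1.118737 = £20,759 per tonne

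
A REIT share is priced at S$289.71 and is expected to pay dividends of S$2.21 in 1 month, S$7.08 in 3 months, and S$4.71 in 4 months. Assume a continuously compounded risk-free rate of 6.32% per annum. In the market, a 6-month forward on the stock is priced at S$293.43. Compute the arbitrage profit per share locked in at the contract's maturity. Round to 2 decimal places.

S$8.64 per share

PV(dividends) I = 2.21·e^(−0.0632·1/12) + 7.08·e^(−0.0632·3/12) + 4.71·e^(−0.0632·4/12) = 13.7792
Fair forward F* = (S − I)·e^(rT) = (289.71 − 13.7792)·e^0.031600 = 275.9308 × 1.032105 = 284.7896
Market S$293.43 > fair 284.7896: forward overpriced → cash-and-carry (borrow at r, buy the stock and collect the dividends, short the forward).
Profit at T = |F_mkt − F*| = |293.43 − 284.7896| = S$8.64 per share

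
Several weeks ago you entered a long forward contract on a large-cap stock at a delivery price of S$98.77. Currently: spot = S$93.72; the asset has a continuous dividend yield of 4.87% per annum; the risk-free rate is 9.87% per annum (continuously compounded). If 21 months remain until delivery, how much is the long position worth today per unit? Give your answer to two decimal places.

S$2.96

Current fair forward for the remaining 21 months: F = S·e^((r − q)·T), (r − q) = 0.0987 − 0.0487 = 0.0500
F = 93.72 · e^(0.0500 × 21/12) = 93.72 × 1.091442 = 102.2899
Value of long forward = (F − K)·e^(−rT) = (102.2899 − 98.77) · e^(−0.0987·21/12)
= 3.5199 × 0.841369 = 2.96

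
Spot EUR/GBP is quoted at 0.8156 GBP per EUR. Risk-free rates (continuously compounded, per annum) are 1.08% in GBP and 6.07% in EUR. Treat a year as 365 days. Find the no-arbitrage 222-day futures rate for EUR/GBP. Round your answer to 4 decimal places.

F = S·e^((r_GBP − r_EUR)T) = 0.8156 · e^((0.0108 − 0.0607) × 222/365)
= 0.8156 · e^-0.030350 = 0.8156 × 0.970106
F = 0.7912 GBP per EUR

0.7912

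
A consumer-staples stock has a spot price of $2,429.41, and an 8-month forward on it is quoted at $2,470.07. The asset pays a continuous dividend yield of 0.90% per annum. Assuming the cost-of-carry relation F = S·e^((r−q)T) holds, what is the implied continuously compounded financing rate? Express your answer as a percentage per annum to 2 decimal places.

3.39%

From F = S·e^((r−q)T): (r − q) = ln(F/S)/T
ln(2470.07/2429.41) = ln(1.016737) = 0.016598
(r − q) = 0.016598 / (8/12) = 0.024897
r = ln(F/S)/T + q = 0.024897 + 0.0090 = 0.033897
r = 3.39%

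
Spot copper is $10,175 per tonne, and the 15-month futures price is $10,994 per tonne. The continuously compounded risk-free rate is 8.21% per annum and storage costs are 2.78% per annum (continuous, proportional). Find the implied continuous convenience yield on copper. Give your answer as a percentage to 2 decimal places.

F = S·e^((r+u−y)T) ⇒ (r+u−y) = ln(F/S)/T
ln(10994/10175) = 0.077416; /T ⇒ 0.061933
y = r + u − ln(F/S)/T = 0.0821 + 0.0278 − 0.061933 = 0.047967
y = 4.80%

4.80%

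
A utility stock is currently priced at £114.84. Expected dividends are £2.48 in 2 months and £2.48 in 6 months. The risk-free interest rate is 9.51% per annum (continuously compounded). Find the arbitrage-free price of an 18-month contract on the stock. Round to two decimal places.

£126.91

PV(dividends) I = 2.48·e^(−0.0951·2/12) + 2.48·e^(−0.0951·6/12)
I = 2.4410 + 2.3648 = 4.8058
F = (S − I)·e^(rT) = (114.84 − 4.8058) · e^(0.0951·18/12)
= 110.0342 · e^0.142650 = 110.0342 × 1.153326 = £126.91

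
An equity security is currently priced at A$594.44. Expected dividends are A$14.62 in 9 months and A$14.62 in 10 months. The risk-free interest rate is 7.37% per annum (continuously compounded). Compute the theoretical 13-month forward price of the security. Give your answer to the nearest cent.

A$613.97

PV(dividends) I = 14.62·e^(−0.0737·9/12) + 14.62·e^(−0.0737·10/12)
I = 13.8338 + 13.7491 = 27.5829
F = (S − I)·e^(rT) = (594.44 − 27.5829) · e^(0.0737·13/12)
= 566.8571 · e^0.079842 = 566.8571 × 1.083116 = A$613.97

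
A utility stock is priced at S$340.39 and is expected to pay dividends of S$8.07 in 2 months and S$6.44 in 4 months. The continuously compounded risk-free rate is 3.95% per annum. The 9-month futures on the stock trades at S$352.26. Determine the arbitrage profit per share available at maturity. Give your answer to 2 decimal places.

PV(dividends) I = 8.07·e^(−0.0395·2/12) + 6.44·e^(−0.0395·4/12) = 14.3728
Fair futures F* = (S − I)·e^(rT) = (340.39 − 14.3728)·e^0.029625 = 326.0172 × 1.030068 = 335.8199
Market S$352.26 > fair 335.8199: forward overpriced → cash-and-carry (borrow at r, buy the stock and collect the dividends, short the forward).
Profit at T = |F_mkt − F*| = |352.26 − 335.8199| = S$16.44 per share

S$16.44 per share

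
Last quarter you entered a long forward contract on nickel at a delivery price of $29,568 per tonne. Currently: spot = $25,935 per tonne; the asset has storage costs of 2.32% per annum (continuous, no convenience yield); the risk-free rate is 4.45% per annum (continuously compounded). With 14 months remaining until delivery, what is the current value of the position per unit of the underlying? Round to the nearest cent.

-$1425.53 per tonne

Current fair forward for the remaining 14 months: F = S·e^((r + u)·T), (r + u) = 0.0445 + 0.0232 = 0.0677
F = 25935 · e^(0.0677 × 14/12) = 25935 × 1.08218629 = 28066.5014
Value of long forward = (F − K)·e^(−rT) = (28066.5014 − 29568) · e^(−0.0445·14/12)
= -1501.4986 × 0.94940798 = -1425.53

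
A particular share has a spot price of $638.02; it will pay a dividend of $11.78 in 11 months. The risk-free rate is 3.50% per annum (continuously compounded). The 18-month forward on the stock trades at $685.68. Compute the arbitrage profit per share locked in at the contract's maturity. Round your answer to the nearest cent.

$25.29 per share

PV(dividends) I = 11.78·e^(−0.0350·11/12) = 11.4081
Fair forward F* = (S − I)·e^(rT) = (638.02 − 11.4081)·e^0.052500 = 626.6119 × 1.053903 = 660.3882
Market $685.68 > fair 660.3882: forward overpriced → cash-and-carry (borrow at r, buy the stock and collect the dividends, short the forward).
Profit at T = |F_mkt − F*| = |685.68 − 660.3882| = $25.29 per share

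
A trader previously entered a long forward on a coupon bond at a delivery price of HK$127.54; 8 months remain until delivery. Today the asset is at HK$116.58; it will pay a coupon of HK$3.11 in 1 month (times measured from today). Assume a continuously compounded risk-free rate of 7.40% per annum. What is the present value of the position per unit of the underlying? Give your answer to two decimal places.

-HK$7.91

PV(remaining coupons) I = 3.11·e^(−0.0740·1/12) = 3.0909
Current forward F = (S − I)·e^(rT) = (116.58 − 3.0909)·e^(0.0740·8/12) = 113.4891 × 1.050570 = 119.2282
Value (long) = (F − K)·e^(−rT) = (119.2282 − 127.54) × 0.951864 = -7.9117
Value = -HK$7.91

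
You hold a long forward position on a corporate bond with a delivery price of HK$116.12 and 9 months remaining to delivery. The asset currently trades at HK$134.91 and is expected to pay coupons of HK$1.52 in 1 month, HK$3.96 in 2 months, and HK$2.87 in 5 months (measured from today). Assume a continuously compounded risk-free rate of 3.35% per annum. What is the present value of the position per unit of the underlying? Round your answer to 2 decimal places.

PV(remaining coupons) I = 1.52·e^(−0.0335·1/12) + 3.96·e^(−0.0335·2/12) + 2.87·e^(−0.0335·5/12) = 8.2839
Current forward F = (S − I)·e^(rT) = (134.91 − 8.2839)·e^(0.0335·9/12) = 126.6261 × 1.025443 = 129.8478
Value (long) = (F − K)·e^(−rT) = (129.8478 − 116.12) × 0.975188 = 13.3872
Value = HK$13.39

HK$13.39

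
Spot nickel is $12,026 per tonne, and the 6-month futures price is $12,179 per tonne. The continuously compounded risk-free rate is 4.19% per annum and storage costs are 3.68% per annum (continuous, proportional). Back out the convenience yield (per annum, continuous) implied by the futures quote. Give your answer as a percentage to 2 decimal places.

5.34%

F = S·e^((r+u−y)T) ⇒ (r+u−y) = ln(F/S)/T
ln(12179/12026) = 0.012642; /T ⇒ 0.025284
y = r + u − ln(F/S)/T = 0.0419 + 0.0368 − 0.025284 = 0.053416
y = 5.34%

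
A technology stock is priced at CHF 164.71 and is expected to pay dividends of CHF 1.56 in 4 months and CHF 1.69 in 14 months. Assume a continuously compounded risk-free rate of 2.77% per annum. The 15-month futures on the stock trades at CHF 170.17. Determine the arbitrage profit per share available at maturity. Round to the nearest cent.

CHF 2.95 per share

PV(dividends) I = 1.56·e^(−0.0277·4/12) + 1.69·e^(−0.0277·14/12) = 3.1819
Fair futures F* = (S − I)·e^(rT) = (164.71 − 3.1819)·e^0.034625 = 161.5281 × 1.035231 = 167.2189
Market CHF 170.17 > fair 167.2189: forward overpriced → cash-and-carry (borrow at r, buy the stock and collect the dividends, short the forward).
Profit at T = |F_mkt − F*| = |170.17 − 167.2189| = CHF 2.95 per share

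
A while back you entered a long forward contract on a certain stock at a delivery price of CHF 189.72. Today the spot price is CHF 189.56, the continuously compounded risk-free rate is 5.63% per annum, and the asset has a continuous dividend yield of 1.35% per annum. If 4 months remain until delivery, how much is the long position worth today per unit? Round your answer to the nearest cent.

CHF 2.52

Current fair forward for the remaining 4 months: F = S·e^((r − q)·T), (r − q) = 0.0563 − 0.0135 = 0.0428
F = 189.56 · e^(0.0428 × 4/12) = 189.56 × 1.014369 = 192.2838
Value of long forward = (F − K)·e^(−rT) = (192.2838 − 189.72) · e^(−0.0563·4/12)
= 2.5638 × 0.981408 = 2.52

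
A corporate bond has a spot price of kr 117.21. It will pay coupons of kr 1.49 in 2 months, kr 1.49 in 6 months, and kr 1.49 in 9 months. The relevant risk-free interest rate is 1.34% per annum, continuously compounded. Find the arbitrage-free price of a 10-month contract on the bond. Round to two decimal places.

kr 114.03

PV(coupons) I = 1.49·e^(−0.0134·2/12) + 1.49·e^(−0.0134·6/12) + 1.49·e^(−0.0134·9/12)
I = 1.4867 + 1.4801 + 1.4751 = 4.4419
F = (S − I)·e^(rT) = (117.21 − 4.4419) · e^(0.0134·10/12)
= 112.7681 · e^0.011167 = 112.7681 × 1.011230 = kr 114.03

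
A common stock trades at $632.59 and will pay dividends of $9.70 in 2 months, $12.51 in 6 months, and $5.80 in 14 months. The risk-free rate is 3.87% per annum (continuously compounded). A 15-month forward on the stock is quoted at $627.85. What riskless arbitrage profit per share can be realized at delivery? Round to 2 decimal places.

$7.28 per share

PV(dividends) I = 9.70·e^(−0.0387·2/12) + 12.51·e^(−0.0387·6/12) + 5.80·e^(−0.0387·14/12) = 27.4518
Fair forward F* = (S − I)·e^(rT) = (632.59 − 27.4518)·e^0.048375 = 605.1382 × 1.049564 = 635.1313
Market $627.85 < fair 635.1313: forward underpriced → reverse cash-and-carry (short the stock, invest proceeds at r, pay the dividends, go long the forward).
Profit at T = |F_mkt − F*| = |627.85 − 635.1313| = $7.28 per share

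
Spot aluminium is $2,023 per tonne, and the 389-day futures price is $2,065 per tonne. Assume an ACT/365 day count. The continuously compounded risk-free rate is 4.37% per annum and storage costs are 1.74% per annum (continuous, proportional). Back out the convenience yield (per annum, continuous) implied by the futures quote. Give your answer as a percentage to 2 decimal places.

4.18%

F = S·e^((r+u−y)T) ⇒ (r+u−y) = ln(F/S)/T
ln(2065/2023) = 0.020549; /T ⇒ 0.019281
y = r + u − ln(F/S)/T = 0.0437 + 0.0174 − 0.019281 = 0.041819
y = 4.18%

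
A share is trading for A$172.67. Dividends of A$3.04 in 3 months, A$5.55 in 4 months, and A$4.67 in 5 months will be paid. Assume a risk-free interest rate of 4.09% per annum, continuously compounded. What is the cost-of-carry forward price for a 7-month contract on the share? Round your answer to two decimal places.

A$163.45

PV(dividends) I = 3.04·e^(−0.0409·3/12) + 5.55·e^(−0.0409·4/12) + 4.67·e^(−0.0409·5/12)
I = 3.0091 + 5.4748 + 4.5911 = 13.0750
F = (S − I)·e^(rT) = (172.67 − 13.0750) · e^(0.0409·7/12)
= 159.5950 · e^0.023858 = 159.5950 × 1.024145 = A$163.45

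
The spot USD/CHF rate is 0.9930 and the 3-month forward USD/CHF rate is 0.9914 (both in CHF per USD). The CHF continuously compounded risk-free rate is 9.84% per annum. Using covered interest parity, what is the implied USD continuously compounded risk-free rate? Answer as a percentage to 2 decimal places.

10.49%

F = S·e^((r_CHF − r_USD)T) ⇒ r_USD = r_CHF − ln(F/S)/T
ln(0.9914/0.9930) = -0.001613; /(3/12) = -0.006452
r_USD = 0.0984 + 0.006452 = 0.104852
r_USD = 10.49%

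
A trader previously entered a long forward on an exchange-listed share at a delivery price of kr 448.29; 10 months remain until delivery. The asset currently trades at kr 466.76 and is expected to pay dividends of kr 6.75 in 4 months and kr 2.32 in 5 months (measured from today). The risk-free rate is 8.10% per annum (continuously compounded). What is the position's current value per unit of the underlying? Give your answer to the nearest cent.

kr 38.92

PV(remaining dividends) I = 6.75·e^(−0.0810·4/12) + 2.32·e^(−0.0810·5/12) = 8.8132
Current forward F = (S − I)·e^(rT) = (466.76 − 8.8132)·e^(0.0810·10/12) = 457.9468 × 1.069830 = 489.9252
Value (long) = (F − K)·e^(−rT) = (489.9252 − 448.29) × 0.934728 = 38.9176
Value = kr 38.92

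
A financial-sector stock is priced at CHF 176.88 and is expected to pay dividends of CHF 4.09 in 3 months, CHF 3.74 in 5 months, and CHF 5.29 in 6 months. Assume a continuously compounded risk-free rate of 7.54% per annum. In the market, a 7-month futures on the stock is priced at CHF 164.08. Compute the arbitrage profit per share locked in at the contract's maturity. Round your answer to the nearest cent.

CHF 7.45 per share

PV(dividends) I = 4.09·e^(−0.0754·3/12) + 3.74·e^(−0.0754·5/12) + 5.29·e^(−0.0754·6/12) = 12.7322
Fair futures F* = (S − I)·e^(rT) = (176.88 − 12.7322)·e^0.043983 = 164.1478 × 1.044965 = 171.5287
Market CHF 164.08 < fair 171.5287: forward underpriced → reverse cash-and-carry (short the stock, invest proceeds at r, pay the dividends, go long the forward).
Profit at T = |F_mkt − F*| = |164.08 − 171.5287| = CHF 7.45 per share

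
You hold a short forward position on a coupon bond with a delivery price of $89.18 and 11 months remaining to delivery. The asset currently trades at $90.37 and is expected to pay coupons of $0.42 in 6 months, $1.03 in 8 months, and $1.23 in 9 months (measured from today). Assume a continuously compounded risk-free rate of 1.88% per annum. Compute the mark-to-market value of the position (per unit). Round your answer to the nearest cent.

-$0.07

PV(remaining coupons) I = 0.42·e^(−0.0188·6/12) + 1.03·e^(−0.0188·8/12) + 1.23·e^(−0.0188·9/12) = 2.6460
Current forward F = (S − I)·e^(rT) = (90.37 − 2.6460)·e^(0.0188·11/12) = 87.7240 × 1.017383 = 89.2489
Value (long) = (F − K)·e^(−rT) = (89.2489 − 89.18) × 0.982914 = 0.0677
Short position value = −(long value) = -$0.07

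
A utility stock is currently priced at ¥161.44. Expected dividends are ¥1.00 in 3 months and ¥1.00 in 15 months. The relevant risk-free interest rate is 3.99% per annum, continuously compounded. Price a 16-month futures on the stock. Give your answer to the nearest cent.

¥168.21

PV(dividends) I = 1.00·e^(−0.0399·3/12) + 1.00·e^(−0.0399·15/12)
I = 0.9901 + 0.9513 = 1.9414
F = (S − I)·e^(rT) = (161.44 − 1.9414) · e^(0.0399·16/12)
= 159.4986 · e^0.053200 = 159.4986 × 1.054641 = ¥168.21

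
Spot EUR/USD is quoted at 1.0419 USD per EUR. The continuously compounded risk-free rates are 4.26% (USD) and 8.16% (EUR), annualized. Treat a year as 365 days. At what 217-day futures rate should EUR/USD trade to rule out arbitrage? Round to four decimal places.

F = S·e^((r_USD − r_EUR)T) = 1.0419 · e^((0.0426 − 0.0816) × 217/365)
= 1.0419 · e^-0.023186 = 1.0419 × 0.977081
F = 1.0180 USD per EUR

1.0180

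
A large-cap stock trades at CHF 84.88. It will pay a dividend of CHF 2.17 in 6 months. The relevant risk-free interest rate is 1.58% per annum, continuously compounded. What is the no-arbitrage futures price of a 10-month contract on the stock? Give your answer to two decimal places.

CHF 83.82

PV(dividends) I = 2.17·e^(−0.0158·6/12)
I = 2.1529
F = (S − I)·e^(rT) = (84.88 − 2.1529) · e^(0.0158·10/12)
= 82.7271 · e^0.013167 = 82.7271 × 1.013254 = CHF 83.82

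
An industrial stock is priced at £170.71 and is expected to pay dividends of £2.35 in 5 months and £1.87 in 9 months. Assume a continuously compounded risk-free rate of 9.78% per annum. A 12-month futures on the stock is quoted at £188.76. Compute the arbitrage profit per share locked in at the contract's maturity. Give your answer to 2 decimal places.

PV(dividends) I = 2.35·e^(−0.0978·5/12) + 1.87·e^(−0.0978·9/12) = 3.9939
Fair futures F* = (S − I)·e^(rT) = (170.71 − 3.9939)·e^0.097800 = 166.7161 × 1.102742 = 183.8448
Market £188.76 > fair 183.8448: forward overpriced → cash-and-carry (borrow at r, buy the stock and collect the dividends, short the forward).
Profit at T = |F_mkt − F*| = |188.76 − 183.8448| = £4.92 per share

£4.92 per share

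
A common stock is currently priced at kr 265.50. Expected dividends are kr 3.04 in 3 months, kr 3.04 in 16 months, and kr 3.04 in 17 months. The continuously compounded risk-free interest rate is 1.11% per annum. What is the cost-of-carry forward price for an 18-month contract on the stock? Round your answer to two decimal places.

PV(dividends) I = 3.04·e^(−0.0111·3/12) + 3.04·e^(−0.0111·16/12) + 3.04·e^(−0.0111·17/12)
I = 3.0316 + 2.9953 + 2.9926 = 9.0195
F = (S − I)·e^(rT) = (265.50 − 9.0195) · e^(0.0111·18/12)
= 256.4805 · e^0.016650 = 256.4805 × 1.016789 = kr 260.79

kr 260.79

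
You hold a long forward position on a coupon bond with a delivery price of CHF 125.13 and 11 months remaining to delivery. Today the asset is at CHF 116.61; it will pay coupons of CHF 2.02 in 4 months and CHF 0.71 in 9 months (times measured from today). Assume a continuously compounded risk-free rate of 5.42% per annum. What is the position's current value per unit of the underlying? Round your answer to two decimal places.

-CHF 5.12

PV(remaining coupons) I = 2.02·e^(−0.0542·4/12) + 0.71·e^(−0.0542·9/12) = 2.6656
Current forward F = (S − I)·e^(rT) = (116.61 − 2.6656)·e^(0.0542·11/12) = 113.9444 × 1.050938 = 119.7485
Value (long) = (F − K)·e^(−rT) = (119.7485 − 125.13) × 0.951531 = -5.1207
Value = -CHF 5.12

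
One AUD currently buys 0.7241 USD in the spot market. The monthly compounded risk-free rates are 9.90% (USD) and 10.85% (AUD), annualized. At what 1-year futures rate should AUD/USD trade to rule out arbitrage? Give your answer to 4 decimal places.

By covered interest parity, F = S · (1+r_USD/12)^(12T) / (1+r_AUD/12)^(12T)
= 0.7241 × 1.103618 / 1.114062 = 0.7241 × 0.990625
F = 0.7173 USD per AUD

0.7173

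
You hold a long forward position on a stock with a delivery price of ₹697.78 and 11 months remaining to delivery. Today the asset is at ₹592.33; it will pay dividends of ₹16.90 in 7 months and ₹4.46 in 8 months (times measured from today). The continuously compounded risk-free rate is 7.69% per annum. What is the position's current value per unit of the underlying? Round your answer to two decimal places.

PV(remaining dividends) I = 16.90·e^(−0.0769·7/12) + 4.46·e^(−0.0769·8/12) = 20.3958
Current forward F = (S − I)·e^(rT) = (592.33 − 20.3958)·e^(0.0769·11/12) = 571.9342 × 1.073036 = 613.7060
Value (long) = (F − K)·e^(−rT) = (613.7060 − 697.78) × 0.931936 = -78.3516
Value = -₹78.35

-₹78.35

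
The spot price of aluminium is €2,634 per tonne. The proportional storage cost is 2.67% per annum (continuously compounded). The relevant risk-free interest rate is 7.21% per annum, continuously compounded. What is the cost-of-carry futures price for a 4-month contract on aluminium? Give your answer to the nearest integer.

Net carry = r + u − y = 0.0721 + 0.0267 − 0.0000 = 0.0988
F = S·e^((r+u−y)T) = 2634 · e^(0.0988 × 4/12) = 2634 · e^0.032933
= 2634 × 1.033481 = €2,722 per tonne

€2,722 per tonne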